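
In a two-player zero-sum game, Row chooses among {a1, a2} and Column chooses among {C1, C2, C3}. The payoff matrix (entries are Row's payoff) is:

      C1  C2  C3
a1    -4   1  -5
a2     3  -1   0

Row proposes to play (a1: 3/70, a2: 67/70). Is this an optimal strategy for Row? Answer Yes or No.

Against C1 this mix gives (3/70)·(-4) + (67/70)·3 = 27/10.
Against C2 this mix gives (3/70)·1 + (67/70)·(-1) = -32/35.
Against C3 this mix gives (3/70)·(-5) + (67/70)·0 = -3/14.
Column will play C2, holding Row to -32/35. Shifting weight toward the row that does better against C2 would raise this floor (the equalizing mix achieves -5/7 against both C2 and C3), so the proposed strategy is not optimal.

No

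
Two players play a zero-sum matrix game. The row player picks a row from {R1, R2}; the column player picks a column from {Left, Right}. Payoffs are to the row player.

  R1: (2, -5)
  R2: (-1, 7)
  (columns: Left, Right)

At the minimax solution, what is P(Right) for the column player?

Row minima: R1 → -5, R2 → -1; maximin = -1.
Column maxima: Left → 2, Right → 7; minimax = 2.
-1 ≠ 2, so there is no saddle point; optimal play is mixed.
Let the row player play R1 with probability p. Expected payoff against Left: 2p + (-1)(1−p) = 3p − 1; against Right: (-5)p + 7(1−p) = −12p + 7.
Setting these equal: 3p − 1 = −12p + 7 ⇒ 15p = 8 ⇒ p = 8/15, and the value is (3)·(8/15) − 1 = 3/5.
For the column player: with q = P(Left), equating R1's and R2's payoffs gives 7q − 5 = −8q + 7 ⇒ q = 4/5.

1/5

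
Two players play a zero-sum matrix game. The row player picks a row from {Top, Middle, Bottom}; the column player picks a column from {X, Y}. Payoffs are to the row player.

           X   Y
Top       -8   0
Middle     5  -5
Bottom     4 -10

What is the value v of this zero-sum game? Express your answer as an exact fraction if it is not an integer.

Row minima: Top → -8, Middle → -5, Bottom → -10; maximin = -5.
Column maxima: X → 5, Y → 0; minimax = 0.
-5 ≠ 0, so there is no saddle point; optimal play is mixed.
Bottom is strictly dominated by Middle, so the row player never plays it.
On the remaining 2×2 (Top, Middle vs X, Y):
Let the row player play Top with probability p. Expected payoff against X: (-8)p + 5(1−p) = −13p + 5; against Y: 0p + (-5)(1−p) = 5p − 5.
Setting these equal: −13p + 5 = 5p − 5 ⇒ −18p = -10 ⇒ p = 5/9, and the value is (-13)·(5/9) + 5 = -20/9.
For the column player: with q = P(X), equating Top's and Middle's payoffs gives −8q = 10q − 5 ⇒ q = 5/18.

-20/9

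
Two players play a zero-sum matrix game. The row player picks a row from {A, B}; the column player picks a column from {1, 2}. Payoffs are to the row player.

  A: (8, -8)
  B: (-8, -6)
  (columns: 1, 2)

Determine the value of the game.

-56/9

Row minima: A → -8, B → -8; maximin = -8.
Column maxima: 1 → 8, 2 → -6; minimax = -6.
-8 ≠ -6, so there is no saddle point; optimal play is mixed.
Let the row player play A with probability p. Expected payoff against 1: 8p + (-8)(1−p) = 16p − 8; against 2: (-8)p + (-6)(1−p) = −2p − 6.
Setting these equal: 16p − 8 = −2p − 6 ⇒ 18p = 2 ⇒ p = 1/9, and the value is (16)·(1/9) − 8 = -56/9.
For the column player: with q = P(1), equating A's and B's payoffs gives 16q − 8 = −2q − 6 ⇒ q = 1/9.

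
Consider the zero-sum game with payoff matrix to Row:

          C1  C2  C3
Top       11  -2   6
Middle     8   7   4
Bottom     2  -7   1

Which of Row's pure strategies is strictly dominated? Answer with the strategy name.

Top gives a strictly higher payoff than Bottom against every column: 11 > 2, -2 > -7, 6 > 1.
So Bottom is strictly dominated and Row never plays it.

Bottom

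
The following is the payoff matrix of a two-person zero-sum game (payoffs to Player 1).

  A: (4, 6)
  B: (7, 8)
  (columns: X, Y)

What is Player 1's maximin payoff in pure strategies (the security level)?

Row minima: A → 4, B → 7.
The best of these is 7.

7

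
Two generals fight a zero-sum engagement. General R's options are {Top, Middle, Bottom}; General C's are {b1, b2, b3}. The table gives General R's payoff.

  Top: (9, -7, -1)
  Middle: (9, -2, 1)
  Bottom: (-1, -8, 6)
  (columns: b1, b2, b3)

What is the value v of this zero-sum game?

-2

Row minima: Top → -7, Middle → -2, Bottom → -8; maximin = -2.
Column maxima: b1 → 9, b2 → -2, b3 → 6; minimax = -2.
Since maximin = minimax = -2, there is a saddle point and the value is -2.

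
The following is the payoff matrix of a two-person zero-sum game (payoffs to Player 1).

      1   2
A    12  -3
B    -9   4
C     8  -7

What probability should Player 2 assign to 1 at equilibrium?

1/4

Row minima: A → -3, B → -9, C → -7; maximin = -3.
Column maxima: 1 → 12, 2 → 4; minimax = 4.
-3 ≠ 4, so there is no saddle point; optimal play is mixed.
C is strictly dominated by A, so Player 1 never plays it.
On the remaining 2×2 (A, B vs 1, 2):
Let Player 1 play A with probability p. Expected payoff against 1: 12p + (-9)(1−p) = 21p − 9; against 2: (-3)p + 4(1−p) = −7p + 4.
Setting these equal: 21p − 9 = −7p + 4 ⇒ 28p = 13 ⇒ p = 13/28, and the value is (21)·(13/28) − 9 = 3/4.
For Player 2: with q = P(1), equating A's and B's payoffs gives 15q − 3 = −13q + 4 ⇒ q = 1/4.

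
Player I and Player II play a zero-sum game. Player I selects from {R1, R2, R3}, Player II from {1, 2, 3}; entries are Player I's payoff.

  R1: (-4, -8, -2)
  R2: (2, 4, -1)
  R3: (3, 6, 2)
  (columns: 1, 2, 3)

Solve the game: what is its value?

Row minima: R1 → -8, R2 → -1, R3 → 2; maximin = 2.
Column maxima: 1 → 3, 2 → 6, 3 → 2; minimax = 2.
Since maximin = minimax = 2, there is a saddle point and the value is 2.

2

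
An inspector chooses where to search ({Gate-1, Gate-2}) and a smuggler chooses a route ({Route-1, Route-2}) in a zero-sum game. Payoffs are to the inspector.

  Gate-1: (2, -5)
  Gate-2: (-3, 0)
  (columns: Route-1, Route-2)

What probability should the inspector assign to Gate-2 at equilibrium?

Row minima: Gate-1 → -5, Gate-2 → -3; maximin = -3.
Column maxima: Route-1 → 2, Route-2 → 0; minimax = 0.
-3 ≠ 0, so there is no saddle point; optimal play is mixed.
Let the inspector play Gate-1 with probability p. Expected payoff against Route-1: 2p + (-3)(1−p) = 5p − 3; against Route-2: (-5)p + 0(1−p) = −5p.
Setting these equal: 5p − 3 = −5p ⇒ 10p = 3 ⇒ p = 3/10, and the value is (5)·(3/10) − 3 = -3/2.
For the smuggler: with q = P(Route-1), equating Gate-1's and Gate-2's payoffs gives 7q − 5 = −3q ⇒ q = 1/2.

7/10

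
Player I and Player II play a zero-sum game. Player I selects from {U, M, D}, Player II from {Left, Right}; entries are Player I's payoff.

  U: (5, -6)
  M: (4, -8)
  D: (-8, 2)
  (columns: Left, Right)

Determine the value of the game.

Row minima: U → -6, M → -8, D → -8; maximin = -6.
Column maxima: Left → 5, Right → 2; minimax = 2.
-6 ≠ 2, so there is no saddle point; optimal play is mixed.
M is strictly dominated by U, so Player I never plays it.
On the remaining 2×2 (U, D vs Left, Right):
Let Player I play U with probability p. Expected payoff against Left: 5p + (-8)(1−p) = 13p − 8; against Right: (-6)p + 2(1−p) = −8p + 2.
Setting these equal: 13p − 8 = −8p + 2 ⇒ 21p = 10 ⇒ p = 10/21, and the value is (13)·(10/21) − 8 = -38/21.
For Player II: with q = P(Left), equating U's and D's payoffs gives 11q − 6 = −10q + 2 ⇒ q = 8/21.

-38/21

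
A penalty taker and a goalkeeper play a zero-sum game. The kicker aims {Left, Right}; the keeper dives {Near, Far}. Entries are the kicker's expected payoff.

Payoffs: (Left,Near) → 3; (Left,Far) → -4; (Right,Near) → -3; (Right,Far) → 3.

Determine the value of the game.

-3/13

Row minima: Left → -4, Right → -3; maximin = -3.
Column maxima: Near → 3, Far → 3; minimax = 3.
-3 ≠ 3, so there is no saddle point; optimal play is mixed.
Let the kicker play Left with probability p. Expected payoff against Near: 3p + (-3)(1−p) = 6p − 3; against Far: (-4)p + 3(1−p) = −7p + 3.
Setting these equal: 6p − 3 = −7p + 3 ⇒ 13p = 6 ⇒ p = 6/13, and the value is (6)·(6/13) − 3 = -3/13.
For the keeper: with q = P(Near), equating Left's and Right's payoffs gives 7q − 4 = −6q + 3 ⇒ q = 7/13.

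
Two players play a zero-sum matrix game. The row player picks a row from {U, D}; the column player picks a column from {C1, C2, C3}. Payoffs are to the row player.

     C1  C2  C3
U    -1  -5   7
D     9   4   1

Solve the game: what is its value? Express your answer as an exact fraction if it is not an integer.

11/5

Row minima: U → -5, D → 1; maximin = 1.
Column maxima: C1 → 9, C2 → 4, C3 → 7; minimax = 4.
1 ≠ 4, so there is no saddle point; optimal play is mixed.
C1 is strictly dominated by C2 (it gives the row player strictly more in every row), so the column player never plays it.
On the remaining 2×2 (U, D vs C2, C3):
Let the row player play U with probability p. Expected payoff against C2: (-5)p + 4(1−p) = −9p + 4; against C3: 7p + 1(1−p) = 6p + 1.
Setting these equal: −9p + 4 = 6p + 1 ⇒ −15p = -3 ⇒ p = 1/5, and the value is (-9)·(1/5) + 4 = 11/5.
For the column player: with q = P(C2), equating U's and D's payoffs gives −12q + 7 = 3q + 1 ⇒ q = 2/5.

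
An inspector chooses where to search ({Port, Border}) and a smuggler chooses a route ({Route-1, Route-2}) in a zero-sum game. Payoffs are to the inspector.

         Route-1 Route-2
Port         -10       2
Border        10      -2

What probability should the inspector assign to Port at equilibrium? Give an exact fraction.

Row minima: Port → -10, Border → -2; maximin = -2.
Column maxima: Route-1 → 10, Route-2 → 2; minimax = 2.
-2 ≠ 2, so there is no saddle point; optimal play is mixed.
Let the inspector play Port with probability p. Expected payoff against Route-1: (-10)p + 10(1−p) = −20p + 10; against Route-2: 2p + (-2)(1−p) = 4p − 2.
Setting these equal: −20p + 10 = 4p − 2 ⇒ −24p = -12 ⇒ p = 1/2, and the value is (-20)·(1/2) + 10 = 0.
For the smuggler: with q = P(Route-1), equating Port's and Border's payoffs gives −12q + 2 = 12q − 2 ⇒ q = 1/6.

1/2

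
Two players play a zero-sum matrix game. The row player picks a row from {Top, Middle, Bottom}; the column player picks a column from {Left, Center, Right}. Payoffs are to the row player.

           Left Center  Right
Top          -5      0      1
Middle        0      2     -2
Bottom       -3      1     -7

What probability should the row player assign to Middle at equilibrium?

Row minima: Top → -5, Middle → -2, Bottom → -7; maximin = -2.
Column maxima: Left → 0, Center → 2, Right → 1; minimax = 0.
-2 ≠ 0, so there is no saddle point; optimal play is mixed.
Bottom is strictly dominated by Middle, so the row player never plays it.
Center is strictly dominated by Left (it gives the row player strictly more in every row), so the column player never plays it.
On the remaining 2×2 (Top, Middle vs Left, Right):
Let the row player play Top with probability p. Expected payoff against Left: (-5)p + 0(1−p) = −5p; against Right: 1p + (-2)(1−p) = 3p − 2.
Setting these equal: −5p = 3p − 2 ⇒ −8p = -2 ⇒ p = 1/4, and the value is (-5)·(1/4) = -5/4.
For the column player: with q = P(Left), equating Top's and Middle's payoffs gives −6q + 1 = 2q − 2 ⇒ q = 3/8.

3/4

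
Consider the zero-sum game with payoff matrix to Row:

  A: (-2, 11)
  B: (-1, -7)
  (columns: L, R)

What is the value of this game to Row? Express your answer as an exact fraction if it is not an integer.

-25/19

Row minima: A → -2, B → -7; maximin = -2.
Column maxima: L → -1, R → 11; minimax = -1.
-2 ≠ -1, so there is no saddle point; optimal play is mixed.
Let Row play A with probability p. Expected payoff against L: (-2)p + (-1)(1−p) = −p − 1; against R: 11p + (-7)(1−p) = 18p − 7.
Setting these equal: −p − 1 = 18p − 7 ⇒ −19p = -6 ⇒ p = 6/19, and the value is (-1)·(6/19) − 1 = -25/19.
For Column: with q = P(L), equating A's and B's payoffs gives −13q + 11 = 6q − 7 ⇒ q = 18/19.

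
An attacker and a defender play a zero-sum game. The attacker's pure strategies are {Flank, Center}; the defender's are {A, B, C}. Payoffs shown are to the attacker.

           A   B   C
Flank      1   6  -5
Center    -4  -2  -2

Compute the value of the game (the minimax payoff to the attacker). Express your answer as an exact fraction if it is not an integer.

-11/4

Row minima: Flank → -5, Center → -4; maximin = -4.
Column maxima: A → 1, B → 6, C → -2; minimax = -2.
-4 ≠ -2, so there is no saddle point; optimal play is mixed.
B is strictly dominated by A (it gives the attacker strictly more in every row), so the defender never plays it.
On the remaining 2×2 (Flank, Center vs A, C):
Let the attacker play Flank with probability p. Expected payoff against A: 1p + (-4)(1−p) = 5p − 4; against C: (-5)p + (-2)(1−p) = −3p − 2.
Setting these equal: 5p − 4 = −3p − 2 ⇒ 8p = 2 ⇒ p = 1/4, and the value is (5)·(1/4) − 4 = -11/4.
For the defender: with q = P(A), equating Flank's and Center's payoffs gives 6q − 5 = −2q − 2 ⇒ q = 3/8.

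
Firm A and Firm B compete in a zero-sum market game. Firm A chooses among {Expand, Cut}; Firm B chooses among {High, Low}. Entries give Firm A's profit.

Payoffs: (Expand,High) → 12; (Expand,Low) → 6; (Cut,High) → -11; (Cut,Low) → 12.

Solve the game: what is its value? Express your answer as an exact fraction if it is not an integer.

Row minima: Expand → 6, Cut → -11; maximin = 6.
Column maxima: High → 12, Low → 12; minimax = 12.
6 ≠ 12, so there is no saddle point; optimal play is mixed.
Let Firm A play Expand with probability p. Expected payoff against High: 12p + (-11)(1−p) = 23p − 11; against Low: 6p + 12(1−p) = −6p + 12.
Setting these equal: 23p − 11 = −6p + 12 ⇒ 29p = 23 ⇒ p = 23/29, and the value is (23)·(23/29) − 11 = 210/29.
For Firm B: with q = P(High), equating Expand's and Cut's payoffs gives 6q + 6 = −23q + 12 ⇒ q = 6/29.

210/29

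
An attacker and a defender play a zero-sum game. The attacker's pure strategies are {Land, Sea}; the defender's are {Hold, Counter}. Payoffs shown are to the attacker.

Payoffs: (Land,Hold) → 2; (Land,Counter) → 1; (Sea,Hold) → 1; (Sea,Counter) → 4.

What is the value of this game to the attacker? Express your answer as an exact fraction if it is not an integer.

7/4

Row minima: Land → 1, Sea → 1; maximin = 1.
Column maxima: Hold → 2, Counter → 4; minimax = 2.
1 ≠ 2, so there is no saddle point; optimal play is mixed.
Let the attacker play Land with probability p. Expected payoff against Hold: 2p + 1(1−p) = p + 1; against Counter: 1p + 4(1−p) = −3p + 4.
Setting these equal: p + 1 = −3p + 4 ⇒ 4p = 3 ⇒ p = 3/4, and the value is (1)·(3/4) + 1 = 7/4.
For the defender: with q = P(Hold), equating Land's and Sea's payoffs gives q + 1 = −3q + 4 ⇒ q = 3/4.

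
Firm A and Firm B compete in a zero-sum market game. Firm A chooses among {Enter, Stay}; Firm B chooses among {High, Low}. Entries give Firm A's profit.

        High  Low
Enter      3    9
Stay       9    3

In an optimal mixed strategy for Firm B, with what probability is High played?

1/2

Row minima: Enter → 3, Stay → 3; maximin = 3.
Column maxima: High → 9, Low → 9; minimax = 9.
3 ≠ 9, so there is no saddle point; optimal play is mixed.
Let Firm A play Enter with probability p. Expected payoff against High: 3p + 9(1−p) = −6p + 9; against Low: 9p + 3(1−p) = 6p + 3.
Setting these equal: −6p + 9 = 6p + 3 ⇒ −12p = -6 ⇒ p = 1/2, and the value is (-6)·(1/2) + 9 = 6.
For Firm B: with q = P(High), equating Enter's and Stay's payoffs gives −6q + 9 = 6q + 3 ⇒ q = 1/2.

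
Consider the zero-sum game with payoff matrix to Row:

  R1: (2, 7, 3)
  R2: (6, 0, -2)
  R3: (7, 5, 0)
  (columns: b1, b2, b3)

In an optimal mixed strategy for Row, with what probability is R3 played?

1/8

Row minima: R1 → 2, R2 → -2, R3 → 0; maximin = 2.
Column maxima: b1 → 7, b2 → 7, b3 → 3; minimax = 3.
2 ≠ 3, so there is no saddle point; optimal play is mixed.
R2 is strictly dominated by R3, so Row never plays it.
b2 is strictly dominated by b3 (it gives Row strictly more in every row), so Column never plays it.
On the remaining 2×2 (R1, R3 vs b1, b3):
Let Row play R1 with probability p. Expected payoff against b1: 2p + 7(1−p) = −5p + 7; against b3: 3p + 0(1−p) = 3p.
Setting these equal: −5p + 7 = 3p ⇒ −8p = -7 ⇒ p = 7/8, and the value is (-5)·(7/8) + 7 = 21/8.
For Column: with q = P(b1), equating R1's and R3's payoffs gives −q + 3 = 7q ⇒ q = 3/8.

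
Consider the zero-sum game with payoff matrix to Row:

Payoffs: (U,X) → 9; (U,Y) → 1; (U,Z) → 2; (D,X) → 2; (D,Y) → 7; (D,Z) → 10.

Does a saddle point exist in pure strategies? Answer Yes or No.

Row minima: U → 1, D → 2; maximin = 2.
Column maxima: X → 9, Y → 7, Z → 10; minimax = 7.
2 ≠ 7, so no pure-strategy equilibrium exists.

No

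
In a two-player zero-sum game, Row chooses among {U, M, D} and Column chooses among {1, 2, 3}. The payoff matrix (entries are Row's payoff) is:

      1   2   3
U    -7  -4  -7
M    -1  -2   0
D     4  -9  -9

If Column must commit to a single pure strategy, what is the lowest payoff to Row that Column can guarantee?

Column maxima: 1 → 4, 2 → -2, 3 → 0.
The smallest of these is -2.

-2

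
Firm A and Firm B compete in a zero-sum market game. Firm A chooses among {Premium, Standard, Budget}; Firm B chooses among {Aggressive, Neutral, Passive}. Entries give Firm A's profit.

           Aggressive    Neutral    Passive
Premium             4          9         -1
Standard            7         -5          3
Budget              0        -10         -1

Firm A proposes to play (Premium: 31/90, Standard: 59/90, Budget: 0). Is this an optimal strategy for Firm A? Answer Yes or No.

Against Aggressive this mix gives (31/90)·4 + (59/90)·7 = 179/30.
Against Neutral this mix gives (31/90)·9 + (59/90)·(-5) = -8/45.
Against Passive this mix gives (31/90)·(-1) + (59/90)·3 = 73/45.
Firm B will play Neutral, holding Firm A to -8/45. Shifting weight toward the row that does better against Neutral would raise this floor (the equalizing mix achieves 11/9 against both Neutral and Passive), so the proposed strategy is not optimal.

No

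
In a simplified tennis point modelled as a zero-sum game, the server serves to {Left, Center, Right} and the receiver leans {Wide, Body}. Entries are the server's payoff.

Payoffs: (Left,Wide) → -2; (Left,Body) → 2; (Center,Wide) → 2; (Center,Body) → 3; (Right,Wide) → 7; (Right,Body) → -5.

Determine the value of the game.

Row minima: Left → -2, Center → 2, Right → -5; maximin = 2.
Column maxima: Wide → 7, Body → 3; minimax = 3.
2 ≠ 3, so there is no saddle point; optimal play is mixed.
Left is strictly dominated by Center, so the server never plays it.
On the remaining 2×2 (Center, Right vs Wide, Body):
Let the server play Center with probability p. Expected payoff against Wide: 2p + 7(1−p) = −5p + 7; against Body: 3p + (-5)(1−p) = 8p − 5.
Setting these equal: −5p + 7 = 8p − 5 ⇒ −13p = -12 ⇒ p = 12/13, and the value is (-5)·(12/13) + 7 = 31/13.
For the receiver: with q = P(Wide), equating Center's and Right's payoffs gives −q + 3 = 12q − 5 ⇒ q = 8/13.

31/13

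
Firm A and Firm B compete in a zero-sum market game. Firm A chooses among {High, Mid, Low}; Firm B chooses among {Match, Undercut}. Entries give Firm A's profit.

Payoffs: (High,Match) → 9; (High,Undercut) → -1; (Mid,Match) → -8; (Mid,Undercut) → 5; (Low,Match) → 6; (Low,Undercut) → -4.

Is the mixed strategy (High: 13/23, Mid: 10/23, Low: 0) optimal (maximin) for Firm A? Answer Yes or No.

Against Match this mix gives (13/23)·9 + (10/23)·(-8) = 37/23.
Against Undercut this mix gives (13/23)·(-1) + (10/23)·5 = 37/23.
All of Firm B's active replies (Match, Undercut) yield 37/23, and no column does worse for Firm A. The mix makes Firm B indifferent and guarantees 37/23, so it is optimal.

Yes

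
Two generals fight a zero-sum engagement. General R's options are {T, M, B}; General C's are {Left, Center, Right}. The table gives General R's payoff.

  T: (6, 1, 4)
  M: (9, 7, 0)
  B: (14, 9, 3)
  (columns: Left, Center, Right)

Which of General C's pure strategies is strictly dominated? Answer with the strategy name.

Center holds General R's payoff strictly below Left in every row: 1 < 6, 7 < 9, 9 < 14.
So Left is strictly dominated for General C.

Left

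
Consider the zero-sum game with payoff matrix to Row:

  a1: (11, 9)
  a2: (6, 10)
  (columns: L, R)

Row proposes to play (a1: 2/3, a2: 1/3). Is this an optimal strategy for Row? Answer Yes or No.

Against L this mix gives (2/3)·11 + (1/3)·6 = 28/3.
Against R this mix gives (2/3)·9 + (1/3)·10 = 28/3.
All of Column's active replies (L, R) yield 28/3, and no column does worse for Row. The mix makes Column indifferent and guarantees 28/3, so it is optimal.

Yes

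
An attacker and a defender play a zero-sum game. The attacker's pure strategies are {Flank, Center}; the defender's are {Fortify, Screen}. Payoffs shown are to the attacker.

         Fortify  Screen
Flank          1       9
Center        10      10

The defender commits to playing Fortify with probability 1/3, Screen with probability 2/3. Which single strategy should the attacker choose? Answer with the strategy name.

Expected payoff of Flank: (1/3)·1 + (2/3)·9 = 19/3.
Expected payoff of Center: (1/3)·10 + (2/3)·10 = 10.
The largest is 10, so the attacker's best response is Center.

Center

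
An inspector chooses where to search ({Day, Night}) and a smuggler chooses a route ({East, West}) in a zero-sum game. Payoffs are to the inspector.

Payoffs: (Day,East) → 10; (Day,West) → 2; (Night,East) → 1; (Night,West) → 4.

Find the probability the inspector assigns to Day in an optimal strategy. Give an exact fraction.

Row minima: Day → 2, Night → 1; maximin = 2.
Column maxima: East → 10, West → 4; minimax = 4.
2 ≠ 4, so there is no saddle point; optimal play is mixed.
Let the inspector play Day with probability p. Expected payoff against East: 10p + 1(1−p) = 9p + 1; against West: 2p + 4(1−p) = −2p + 4.
Setting these equal: 9p + 1 = −2p + 4 ⇒ 11p = 3 ⇒ p = 3/11, and the value is (9)·(3/11) + 1 = 38/11.
For the smuggler: with q = P(East), equating Day's and Night's payoffs gives 8q + 2 = −3q + 4 ⇒ q = 2/11.

3/11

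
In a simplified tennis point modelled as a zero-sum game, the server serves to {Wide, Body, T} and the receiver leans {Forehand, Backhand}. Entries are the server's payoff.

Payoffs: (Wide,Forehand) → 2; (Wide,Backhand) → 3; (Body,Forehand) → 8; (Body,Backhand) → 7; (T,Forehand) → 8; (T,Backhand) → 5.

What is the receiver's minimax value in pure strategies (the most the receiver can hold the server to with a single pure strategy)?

7

Column maxima: Forehand → 8, Backhand → 7.
The smallest of these is 7.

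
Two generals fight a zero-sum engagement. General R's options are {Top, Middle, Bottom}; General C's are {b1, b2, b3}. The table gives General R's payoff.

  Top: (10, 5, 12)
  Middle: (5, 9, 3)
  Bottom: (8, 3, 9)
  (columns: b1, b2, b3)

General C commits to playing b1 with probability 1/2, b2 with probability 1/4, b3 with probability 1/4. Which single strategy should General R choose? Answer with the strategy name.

Expected payoff of Top: (1/2)·10 + (1/4)·5 + (1/4)·12 = 37/4.
Expected payoff of Middle: (1/2)·5 + (1/4)·9 + (1/4)·3 = 11/2.
Expected payoff of Bottom: (1/2)·8 + (1/4)·3 + (1/4)·9 = 7.
The largest is 37/4, so General R's best response is Top.

Top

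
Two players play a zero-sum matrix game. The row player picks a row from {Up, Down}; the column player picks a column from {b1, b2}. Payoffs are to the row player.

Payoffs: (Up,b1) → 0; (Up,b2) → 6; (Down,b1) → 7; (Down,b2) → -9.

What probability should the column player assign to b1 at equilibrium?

15/22

Row minima: Up → 0, Down → -9; maximin = 0.
Column maxima: b1 → 7, b2 → 6; minimax = 6.
0 ≠ 6, so there is no saddle point; optimal play is mixed.
Let the row player play Up with probability p. Expected payoff against b1: 0p + 7(1−p) = −7p + 7; against b2: 6p + (-9)(1−p) = 15p − 9.
Setting these equal: −7p + 7 = 15p − 9 ⇒ −22p = -16 ⇒ p = 8/11, and the value is (-7)·(8/11) + 7 = 21/11.
For the column player: with q = P(b1), equating Up's and Down's payoffs gives −6q + 6 = 16q − 9 ⇒ q = 15/22.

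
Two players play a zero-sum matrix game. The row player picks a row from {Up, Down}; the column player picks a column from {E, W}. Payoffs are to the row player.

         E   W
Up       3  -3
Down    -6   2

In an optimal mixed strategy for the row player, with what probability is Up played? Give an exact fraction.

4/7

Row minima: Up → -3, Down → -6; maximin = -3.
Column maxima: E → 3, W → 2; minimax = 2.
-3 ≠ 2, so there is no saddle point; optimal play is mixed.
Let the row player play Up with probability p. Expected payoff against E: 3p + (-6)(1−p) = 9p − 6; against W: (-3)p + 2(1−p) = −5p + 2.
Setting these equal: 9p − 6 = −5p + 2 ⇒ 14p = 8 ⇒ p = 4/7, and the value is (9)·(4/7) − 6 = -6/7.
For the column player: with q = P(E), equating Up's and Down's payoffs gives 6q − 3 = −8q + 2 ⇒ q = 5/14.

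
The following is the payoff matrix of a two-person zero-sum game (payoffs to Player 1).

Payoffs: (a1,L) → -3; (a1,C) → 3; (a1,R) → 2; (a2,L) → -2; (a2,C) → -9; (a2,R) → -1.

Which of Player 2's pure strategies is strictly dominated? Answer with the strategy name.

L holds Player 1's payoff strictly below R in every row: -3 < 2, -2 < -1.
So R is strictly dominated for Player 2.

R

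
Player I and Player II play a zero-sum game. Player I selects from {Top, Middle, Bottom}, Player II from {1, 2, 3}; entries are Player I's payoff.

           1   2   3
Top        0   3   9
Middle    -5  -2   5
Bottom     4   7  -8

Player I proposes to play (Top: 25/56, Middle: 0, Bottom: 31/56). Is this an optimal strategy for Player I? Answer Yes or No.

No

Against 1 this mix gives (25/56)·0 + (31/56)·4 = 31/14.
Against 2 this mix gives (25/56)·3 + (31/56)·7 = 73/14.
Against 3 this mix gives (25/56)·9 + (31/56)·(-8) = -23/56.
Player II will play 3, holding Player I to -23/56. Shifting weight toward the row that does better against 3 would raise this floor (the equalizing mix achieves 12/7 against both 3 and 1), so the proposed strategy is not optimal.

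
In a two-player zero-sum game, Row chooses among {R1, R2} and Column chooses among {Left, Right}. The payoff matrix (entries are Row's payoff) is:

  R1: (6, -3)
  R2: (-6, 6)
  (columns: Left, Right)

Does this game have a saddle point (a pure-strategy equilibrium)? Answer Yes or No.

No

Row minima: R1 → -3, R2 → -6; maximin = -3.
Column maxima: Left → 6, Right → 6; minimax = 6.
-3 ≠ 6, so no pure-strategy equilibrium exists.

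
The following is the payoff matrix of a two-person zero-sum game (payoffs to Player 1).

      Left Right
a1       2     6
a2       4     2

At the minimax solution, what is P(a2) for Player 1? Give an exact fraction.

2/3

Row minima: a1 → 2, a2 → 2; maximin = 2.
Column maxima: Left → 4, Right → 6; minimax = 4.
2 ≠ 4, so there is no saddle point; optimal play is mixed.
Let Player 1 play a1 with probability p. Expected payoff against Left: 2p + 4(1−p) = −2p + 4; against Right: 6p + 2(1−p) = 4p + 2.
Setting these equal: −2p + 4 = 4p + 2 ⇒ −6p = -2 ⇒ p = 1/3, and the value is (-2)·(1/3) + 4 = 10/3.
For Player 2: with q = P(Left), equating a1's and a2's payoffs gives −4q + 6 = 2q + 2 ⇒ q = 2/3.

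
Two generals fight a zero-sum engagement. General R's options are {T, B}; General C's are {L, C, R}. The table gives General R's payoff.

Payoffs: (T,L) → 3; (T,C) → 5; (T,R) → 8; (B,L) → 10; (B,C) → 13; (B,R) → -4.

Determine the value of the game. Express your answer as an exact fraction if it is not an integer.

Row minima: T → 3, B → -4; maximin = 3.
Column maxima: L → 10, C → 13, R → 8; minimax = 8.
3 ≠ 8, so there is no saddle point; optimal play is mixed.
C is strictly dominated by L (it gives General R strictly more in every row), so General C never plays it.
On the remaining 2×2 (T, B vs L, R):
Let General R play T with probability p. Expected payoff against L: 3p + 10(1−p) = −7p + 10; against R: 8p + (-4)(1−p) = 12p − 4.
Setting these equal: −7p + 10 = 12p − 4 ⇒ −19p = -14 ⇒ p = 14/19, and the value is (-7)·(14/19) + 10 = 92/19.
For General C: with q = P(L), equating T's and B's payoffs gives −5q + 8 = 14q − 4 ⇒ q = 12/19.

92/19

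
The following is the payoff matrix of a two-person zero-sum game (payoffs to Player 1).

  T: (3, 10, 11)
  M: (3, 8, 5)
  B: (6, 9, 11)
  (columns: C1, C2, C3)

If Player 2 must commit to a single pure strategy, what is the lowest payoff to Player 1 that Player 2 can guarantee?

6

Column maxima: C1 → 6, C2 → 10, C3 → 11.
The smallest of these is 6.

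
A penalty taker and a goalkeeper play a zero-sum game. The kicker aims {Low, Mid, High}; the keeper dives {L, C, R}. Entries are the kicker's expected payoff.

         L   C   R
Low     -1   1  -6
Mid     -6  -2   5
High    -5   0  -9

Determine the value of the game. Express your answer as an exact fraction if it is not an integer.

Row minima: Low → -6, Mid → -6, High → -9; maximin = -6.
Column maxima: L → -1, C → 1, R → 5; minimax = -1.
-6 ≠ -1, so there is no saddle point; optimal play is mixed.
High is strictly dominated by Low, so the kicker never plays it.
C is strictly dominated by L (it gives the kicker strictly more in every row), so the keeper never plays it.
On the remaining 2×2 (Low, Mid vs L, R):
Let the kicker play Low with probability p. Expected payoff against L: (-1)p + (-6)(1−p) = 5p − 6; against R: (-6)p + 5(1−p) = −11p + 5.
Setting these equal: 5p − 6 = −11p + 5 ⇒ 16p = 11 ⇒ p = 11/16, and the value is (5)·(11/16) − 6 = -41/16.
For the keeper: with q = P(L), equating Low's and Mid's payoffs gives 5q − 6 = −11q + 5 ⇒ q = 11/16.

-41/16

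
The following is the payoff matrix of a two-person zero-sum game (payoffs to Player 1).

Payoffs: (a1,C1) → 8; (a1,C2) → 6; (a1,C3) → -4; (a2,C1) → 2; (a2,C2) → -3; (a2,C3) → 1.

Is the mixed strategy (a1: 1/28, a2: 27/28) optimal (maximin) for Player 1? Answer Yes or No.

Against C1 this mix gives (1/28)·8 + (27/28)·2 = 31/14.
Against C2 this mix gives (1/28)·6 + (27/28)·(-3) = -75/28.
Against C3 this mix gives (1/28)·(-4) + (27/28)·1 = 23/28.
Player 2 will play C2, holding Player 1 to -75/28. Shifting weight toward the row that does better against C2 would raise this floor (the equalizing mix achieves -3/7 against both C2 and C3), so the proposed strategy is not optimal.

No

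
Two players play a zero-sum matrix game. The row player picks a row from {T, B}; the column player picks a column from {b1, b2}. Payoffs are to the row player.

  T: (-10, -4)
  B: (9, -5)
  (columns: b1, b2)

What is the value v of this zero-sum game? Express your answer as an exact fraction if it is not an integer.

Row minima: T → -10, B → -5; maximin = -5.
Column maxima: b1 → 9, b2 → -4; minimax = -4.
-5 ≠ -4, so there is no saddle point; optimal play is mixed.
Let the row player play T with probability p. Expected payoff against b1: (-10)p + 9(1−p) = −19p + 9; against b2: (-4)p + (-5)(1−p) = p − 5.
Setting these equal: −19p + 9 = p − 5 ⇒ −20p = -14 ⇒ p = 7/10, and the value is (-19)·(7/10) + 9 = -43/10.
For the column player: with q = P(b1), equating T's and B's payoffs gives −6q − 4 = 14q − 5 ⇒ q = 1/20.

-43/10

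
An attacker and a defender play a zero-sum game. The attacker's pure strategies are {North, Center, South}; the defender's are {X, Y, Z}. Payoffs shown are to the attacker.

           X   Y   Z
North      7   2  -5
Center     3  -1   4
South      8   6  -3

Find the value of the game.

Row minima: North → -5, Center → -1, South → -3; maximin = -1.
Column maxima: X → 8, Y → 6, Z → 4; minimax = 4.
-1 ≠ 4, so there is no saddle point; optimal play is mixed.
North is strictly dominated by South, so the attacker never plays it.
X is strictly dominated by Y (it gives the attacker strictly more in every row), so the defender never plays it.
On the remaining 2×2 (Center, South vs Y, Z):
Let the attacker play Center with probability p. Expected payoff against Y: (-1)p + 6(1−p) = −7p + 6; against Z: 4p + (-3)(1−p) = 7p − 3.
Setting these equal: −7p + 6 = 7p − 3 ⇒ −14p = -9 ⇒ p = 9/14, and the value is (-7)·(9/14) + 6 = 3/2.
For the defender: with q = P(Y), equating Center's and South's payoffs gives −5q + 4 = 9q − 3 ⇒ q = 1/2.

3/2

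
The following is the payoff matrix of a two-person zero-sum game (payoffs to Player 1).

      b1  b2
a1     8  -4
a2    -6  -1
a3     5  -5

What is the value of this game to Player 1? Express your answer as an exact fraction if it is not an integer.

Row minima: a1 → -4, a2 → -6, a3 → -5; maximin = -4.
Column maxima: b1 → 8, b2 → -1; minimax = -1.
-4 ≠ -1, so there is no saddle point; optimal play is mixed.
a3 is strictly dominated by a1, so Player 1 never plays it.
On the remaining 2×2 (a1, a2 vs b1, b2):
Let Player 1 play a1 with probability p. Expected payoff against b1: 8p + (-6)(1−p) = 14p − 6; against b2: (-4)p + (-1)(1−p) = −3p − 1.
Setting these equal: 14p − 6 = −3p − 1 ⇒ 17p = 5 ⇒ p = 5/17, and the value is (14)·(5/17) − 6 = -32/17.
For Player 2: with q = P(b1), equating a1's and a2's payoffs gives 12q − 4 = −5q − 1 ⇒ q = 3/17.

-32/17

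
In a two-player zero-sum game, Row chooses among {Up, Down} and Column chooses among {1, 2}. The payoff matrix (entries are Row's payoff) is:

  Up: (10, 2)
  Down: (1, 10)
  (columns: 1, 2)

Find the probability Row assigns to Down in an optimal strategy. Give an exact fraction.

8/17

Row minima: Up → 2, Down → 1; maximin = 2.
Column maxima: 1 → 10, 2 → 10; minimax = 10.
2 ≠ 10, so there is no saddle point; optimal play is mixed.
Let Row play Up with probability p. Expected payoff against 1: 10p + 1(1−p) = 9p + 1; against 2: 2p + 10(1−p) = −8p + 10.
Setting these equal: 9p + 1 = −8p + 10 ⇒ 17p = 9 ⇒ p = 9/17, and the value is (9)·(9/17) + 1 = 98/17.
For Column: with q = P(1), equating Up's and Down's payoffs gives 8q + 2 = −9q + 10 ⇒ q = 8/17.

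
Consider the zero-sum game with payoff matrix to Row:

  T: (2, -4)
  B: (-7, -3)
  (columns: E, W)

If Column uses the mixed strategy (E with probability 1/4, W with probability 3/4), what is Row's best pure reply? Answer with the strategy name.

Expected payoff of T: (1/4)·2 + (3/4)·(-4) = -5/2.
Expected payoff of B: (1/4)·(-7) + (3/4)·(-3) = -4.
The largest is -5/2, so Row's best response is T.

T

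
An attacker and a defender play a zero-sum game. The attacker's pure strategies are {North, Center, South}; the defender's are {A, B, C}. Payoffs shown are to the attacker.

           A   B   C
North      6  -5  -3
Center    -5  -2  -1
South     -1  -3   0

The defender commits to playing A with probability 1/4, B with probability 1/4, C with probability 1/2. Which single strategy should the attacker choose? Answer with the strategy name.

South

Expected payoff of North: (1/4)·6 + (1/4)·(-5) + (1/2)·(-3) = -5/4.
Expected payoff of Center: (1/4)·(-5) + (1/4)·(-2) + (1/2)·(-1) = -9/4.
Expected payoff of South: (1/4)·(-1) + (1/4)·(-3) + (1/2)·0 = -1.
The largest is -1, so the attacker's best response is South.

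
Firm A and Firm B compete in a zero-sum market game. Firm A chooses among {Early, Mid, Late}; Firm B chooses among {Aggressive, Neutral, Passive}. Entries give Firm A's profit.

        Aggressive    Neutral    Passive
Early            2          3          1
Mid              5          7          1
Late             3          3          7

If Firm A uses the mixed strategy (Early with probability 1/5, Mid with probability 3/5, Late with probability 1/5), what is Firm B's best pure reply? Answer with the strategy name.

If Firm B plays Aggressive, Firm A's expected payoff is (1/5)·2 + (3/5)·5 + (1/5)·3 = 4.
If Firm B plays Neutral, Firm A's expected payoff is (1/5)·3 + (3/5)·7 + (1/5)·3 = 27/5.
If Firm B plays Passive, Firm A's expected payoff is (1/5)·1 + (3/5)·1 + (1/5)·7 = 11/5.
Firm B minimizes Firm A's payoff; the smallest is 11/5, so the best response is Passive.

Passive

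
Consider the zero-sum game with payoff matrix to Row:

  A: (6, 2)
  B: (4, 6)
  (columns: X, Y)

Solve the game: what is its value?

Row minima: A → 2, B → 4; maximin = 4.
Column maxima: X → 6, Y → 6; minimax = 6.
4 ≠ 6, so there is no saddle point; optimal play is mixed.
Let Row play A with probability p. Expected payoff against X: 6p + 4(1−p) = 2p + 4; against Y: 2p + 6(1−p) = −4p + 6.
Setting these equal: 2p + 4 = −4p + 6 ⇒ 6p = 2 ⇒ p = 1/3, and the value is (2)·(1/3) + 4 = 14/3.
For Column: with q = P(X), equating A's and B's payoffs gives 4q + 2 = −2q + 6 ⇒ q = 2/3.

14/3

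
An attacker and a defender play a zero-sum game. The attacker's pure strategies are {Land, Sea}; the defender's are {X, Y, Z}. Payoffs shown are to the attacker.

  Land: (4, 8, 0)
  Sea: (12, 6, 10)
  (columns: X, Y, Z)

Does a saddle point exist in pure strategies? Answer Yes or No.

No

Row minima: Land → 0, Sea → 6; maximin = 6.
Column maxima: X → 12, Y → 8, Z → 10; minimax = 8.
6 ≠ 8, so no pure-strategy equilibrium exists.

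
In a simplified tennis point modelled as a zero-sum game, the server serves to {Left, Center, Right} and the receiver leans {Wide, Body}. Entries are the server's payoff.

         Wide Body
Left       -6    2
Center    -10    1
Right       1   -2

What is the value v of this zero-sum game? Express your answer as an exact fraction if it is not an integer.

-10/11

Row minima: Left → -6, Center → -10, Right → -2; maximin = -2.
Column maxima: Wide → 1, Body → 2; minimax = 1.
-2 ≠ 1, so there is no saddle point; optimal play is mixed.
Center is strictly dominated by Left, so the server never plays it.
On the remaining 2×2 (Left, Right vs Wide, Body):
Let the server play Left with probability p. Expected payoff against Wide: (-6)p + 1(1−p) = −7p + 1; against Body: 2p + (-2)(1−p) = 4p − 2.
Setting these equal: −7p + 1 = 4p − 2 ⇒ −11p = -3 ⇒ p = 3/11, and the value is (-7)·(3/11) + 1 = -10/11.
For the receiver: with q = P(Wide), equating Left's and Right's payoffs gives −8q + 2 = 3q − 2 ⇒ q = 4/11.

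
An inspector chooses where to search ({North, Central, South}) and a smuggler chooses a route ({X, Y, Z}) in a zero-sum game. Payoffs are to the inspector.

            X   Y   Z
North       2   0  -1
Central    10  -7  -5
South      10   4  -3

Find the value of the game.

-1

Row minima: North → -1, Central → -7, South → -3; maximin = -1.
Column maxima: X → 10, Y → 4, Z → -1; minimax = -1.
Since maximin = minimax = -1, there is a saddle point and the value is -1.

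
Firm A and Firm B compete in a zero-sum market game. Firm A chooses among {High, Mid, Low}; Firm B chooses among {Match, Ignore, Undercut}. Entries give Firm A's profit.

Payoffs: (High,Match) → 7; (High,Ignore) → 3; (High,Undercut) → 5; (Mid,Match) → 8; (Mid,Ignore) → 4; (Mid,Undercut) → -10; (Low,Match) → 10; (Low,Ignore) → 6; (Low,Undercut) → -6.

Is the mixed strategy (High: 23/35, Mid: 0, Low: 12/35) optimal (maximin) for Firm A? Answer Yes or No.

No

Against Match this mix gives (23/35)·7 + (12/35)·10 = 281/35.
Against Ignore this mix gives (23/35)·3 + (12/35)·6 = 141/35.
Against Undercut this mix gives (23/35)·5 + (12/35)·(-6) = 43/35.
Firm B will play Undercut, holding Firm A to 43/35. Shifting weight toward the row that does better against Undercut would raise this floor (the equalizing mix achieves 24/7 against both Undercut and Ignore), so the proposed strategy is not optimal.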